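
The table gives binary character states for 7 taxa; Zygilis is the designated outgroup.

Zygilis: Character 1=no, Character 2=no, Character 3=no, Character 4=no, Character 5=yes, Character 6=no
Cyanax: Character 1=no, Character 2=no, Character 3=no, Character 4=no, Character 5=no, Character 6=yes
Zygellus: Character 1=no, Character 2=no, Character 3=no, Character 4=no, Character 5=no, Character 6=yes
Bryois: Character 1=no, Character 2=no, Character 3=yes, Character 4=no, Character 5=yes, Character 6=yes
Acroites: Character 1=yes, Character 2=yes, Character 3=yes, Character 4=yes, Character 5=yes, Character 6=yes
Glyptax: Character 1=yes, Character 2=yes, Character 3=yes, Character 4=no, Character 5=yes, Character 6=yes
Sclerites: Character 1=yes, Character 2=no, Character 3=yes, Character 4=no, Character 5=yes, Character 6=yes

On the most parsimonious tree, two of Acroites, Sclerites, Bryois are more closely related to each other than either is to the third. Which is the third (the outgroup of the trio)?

Character polarity is set by the outgroup: the derived state is whichever differs from the outgroup's state, so for Character 5 the derived state is 'no', and for the remaining characters it is 'yes'.
Only Acroites, Glyptax, and Sclerites show the derived state 'yes' for Character 1, supporting them as a clade.
Character 2 (derived state 'yes') is shared by Acroites and Glyptax — a synapomorphy uniting that clade.
Character 3 (derived state 'yes') is shared by Acroites, Bryois, Glyptax, and Sclerites — a synapomorphy uniting that clade.
Character 4: derived state 'yes' in Acroites only — an autapomorphy, so it tells us nothing about relationships among taxa.
Only Cyanax and Zygellus show the derived state 'no' for Character 5, supporting them as a clade.
All ingroup taxa share the derived state 'yes' for Character 6; it defines the ingroup but does not resolve relationships within it.
Most parsimonious ingroup topology: ((Cyanax,Zygellus),(Bryois,((Acroites,Glyptax),Sclerites))).
Acroites and Sclerites share a more recent common ancestor with each other than either does with Bryois, so Bryois is the least closely related of the three.

Bryois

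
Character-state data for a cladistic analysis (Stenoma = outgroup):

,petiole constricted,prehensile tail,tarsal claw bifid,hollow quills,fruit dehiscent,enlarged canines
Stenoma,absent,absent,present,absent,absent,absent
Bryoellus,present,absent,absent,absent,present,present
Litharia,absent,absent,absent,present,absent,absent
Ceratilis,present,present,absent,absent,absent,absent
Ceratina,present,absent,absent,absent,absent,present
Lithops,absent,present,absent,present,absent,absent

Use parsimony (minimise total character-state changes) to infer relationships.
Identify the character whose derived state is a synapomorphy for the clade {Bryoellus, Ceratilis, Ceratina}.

Character polarity is set by the outgroup: the derived state is whichever differs from the outgroup's state, so for tarsal claw bifid the derived state is 'absent', and for the remaining characters it is 'present'.
Only Bryoellus, Ceratilis, and Ceratina show the derived state 'present' for petiole constricted, supporting them as a clade.
prehensile tail (state 'present') occurs in Ceratilis and Lithops but conflicts with the nesting implied by the other characters — most parsimoniously interpreted as homoplasy.
All ingroup taxa share the derived state 'absent' for tarsal claw bifid; it defines the ingroup but does not resolve relationships within it.
Only Litharia and Lithops show the derived state 'present' for hollow quills, supporting them as a clade.
fruit dehiscent (derived state 'present') is unique to Bryoellus (autapomorphy; uninformative for grouping).
enlarged canines: derived state 'present' in Bryoellus and Ceratina only — synapomorphy for {Bryoellus, Ceratina}.
Most parsimonious ingroup topology: (((Bryoellus,Ceratina),Ceratilis),(Litharia,Lithops)).
The clade {Bryoellus, Ceratilis, Ceratina} is supported by petiole constricted: its derived state 'present' occurs in exactly those taxa and in no other taxon (including the outgroup).

petiole constricted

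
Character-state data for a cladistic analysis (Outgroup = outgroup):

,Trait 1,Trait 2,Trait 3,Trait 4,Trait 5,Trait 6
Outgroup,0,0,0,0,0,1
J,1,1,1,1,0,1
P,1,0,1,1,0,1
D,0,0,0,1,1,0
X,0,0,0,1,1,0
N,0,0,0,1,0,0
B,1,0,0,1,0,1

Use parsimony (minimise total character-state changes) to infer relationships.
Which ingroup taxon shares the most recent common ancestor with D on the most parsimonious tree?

Character polarity is set by the outgroup: the derived state is whichever differs from the outgroup's state, so for Trait 6 the derived state is '0', and for the remaining characters it is '1'.
Trait 1: derived state '1' in B, J, and P only — synapomorphy for {B, J, P}.
Trait 2: derived state '1' in J only — an autapomorphy, so it tells us nothing about relationships among taxa.
Trait 3: derived state '1' in J and P only — synapomorphy for {J, P}.
All ingroup taxa share the derived state '1' for Trait 4; it defines the ingroup but does not resolve relationships within it.
Trait 5: derived state '1' in D and X only — synapomorphy for {D, X}.
Only D, N, and X show the derived state '0' for Trait 6, supporting them as a clade.
Most parsimonious ingroup topology: (((J,P),B),((D,X),N)).
D and X form a cherry on this tree, so they are sister taxa.

X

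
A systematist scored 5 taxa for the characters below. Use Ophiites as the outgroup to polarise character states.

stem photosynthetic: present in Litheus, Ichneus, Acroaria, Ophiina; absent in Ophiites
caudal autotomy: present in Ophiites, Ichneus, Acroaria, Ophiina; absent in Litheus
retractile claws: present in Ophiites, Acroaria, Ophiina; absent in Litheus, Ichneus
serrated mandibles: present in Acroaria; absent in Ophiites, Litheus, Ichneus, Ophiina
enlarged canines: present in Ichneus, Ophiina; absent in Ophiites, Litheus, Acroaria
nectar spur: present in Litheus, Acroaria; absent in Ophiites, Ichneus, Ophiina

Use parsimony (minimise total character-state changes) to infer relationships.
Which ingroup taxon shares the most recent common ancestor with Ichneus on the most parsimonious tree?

Ophiina

Character polarity is set by the outgroup: the derived state is whichever differs from the outgroup's state, so for caudal autotomy, retractile claws the derived state is 'absent', and for the remaining characters it is 'present'.
stem photosynthetic (derived state 'present') is shared by all ingroup taxa — unites the whole ingroup.
caudal autotomy: derived state 'absent' in Litheus only — an autapomorphy, so it tells us nothing about relationships among taxa.
retractile claws (state 'absent') occurs in Ichneus and Litheus but conflicts with the nesting implied by the other characters — most parsimoniously interpreted as homoplasy.
serrated mandibles: derived state 'present' in Acroaria only — an autapomorphy, so it tells us nothing about relationships among taxa.
enlarged canines: derived state 'present' in Ichneus and Ophiina only — synapomorphy for {Ichneus, Ophiina}.
nectar spur: derived state 'present' in Acroaria and Litheus only — synapomorphy for {Acroaria, Litheus}.
Most parsimonious ingroup topology: ((Litheus,Acroaria),(Ichneus,Ophiina)).
Ichneus and Ophiina form a cherry on this tree, so they are sister taxa.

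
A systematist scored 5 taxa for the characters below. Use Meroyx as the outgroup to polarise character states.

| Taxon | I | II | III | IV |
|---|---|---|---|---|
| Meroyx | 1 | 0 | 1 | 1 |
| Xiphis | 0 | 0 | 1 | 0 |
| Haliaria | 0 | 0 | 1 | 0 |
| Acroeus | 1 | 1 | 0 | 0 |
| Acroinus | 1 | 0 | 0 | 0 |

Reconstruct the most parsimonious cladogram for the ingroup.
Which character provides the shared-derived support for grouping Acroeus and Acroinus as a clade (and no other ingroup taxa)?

Character polarity is set by the outgroup: the derived state is whichever differs from the outgroup's state, so for I, III, IV the derived state is '0', and for the remaining characters it is '1'.
I (derived state '0') is shared by Haliaria and Xiphis — a synapomorphy uniting that clade.
II (derived state '1') is unique to Acroeus (autapomorphy; uninformative for grouping).
III: derived state '0' in Acroeus and Acroinus only — synapomorphy for {Acroeus, Acroinus}.
All ingroup taxa share the derived state '0' for IV; it defines the ingroup but does not resolve relationships within it.
Most parsimonious ingroup topology: ((Xiphis,Haliaria),(Acroeus,Acroinus)).
The clade {Acroeus, Acroinus} is supported by III: its derived state '0' occurs in exactly those taxa and in no other taxon (including the outgroup).

III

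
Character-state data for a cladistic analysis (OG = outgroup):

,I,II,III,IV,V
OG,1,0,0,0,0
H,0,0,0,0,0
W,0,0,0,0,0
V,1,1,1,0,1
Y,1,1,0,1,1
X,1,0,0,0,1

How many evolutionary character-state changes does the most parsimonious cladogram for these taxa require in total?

Character polarity is set by the outgroup: the derived state is whichever differs from the outgroup's state, so for I the derived state is '0', and for the remaining characters it is '1'.
I: derived state '0' in H and W only — synapomorphy for {H, W}.
II (derived state '1') is shared by V and Y — a synapomorphy uniting that clade.
III (derived state '1') is unique to V (autapomorphy; uninformative for grouping).
IV: derived state '1' in Y only — an autapomorphy, so it tells us nothing about relationships among taxa.
V: derived state '1' in V, X, and Y only — synapomorphy for {V, X, Y}.
Most parsimonious ingroup topology: ((H,W),((V,Y),X)).
Changes per character on this tree: I: 1; II: 1; III: 1; IV: 1; V: 1.
Total = 5.

5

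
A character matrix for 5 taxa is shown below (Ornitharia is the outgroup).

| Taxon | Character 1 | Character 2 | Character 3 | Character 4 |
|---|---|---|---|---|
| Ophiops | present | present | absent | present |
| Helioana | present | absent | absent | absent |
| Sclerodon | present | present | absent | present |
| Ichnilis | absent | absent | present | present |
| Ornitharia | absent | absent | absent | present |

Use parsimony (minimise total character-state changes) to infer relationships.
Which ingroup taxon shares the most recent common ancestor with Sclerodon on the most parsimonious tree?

Character polarity is set by the outgroup: the derived state is whichever differs from the outgroup's state, so for Character 4 the derived state is 'absent', and for the remaining characters it is 'present'.
Character 1: derived state 'present' in Helioana, Ophiops, and Sclerodon only — synapomorphy for {Helioana, Ophiops, Sclerodon}.
Only Ophiops and Sclerodon show the derived state 'present' for Character 2, supporting them as a clade.
Character 3 (derived state 'present') is unique to Ichnilis (autapomorphy; uninformative for grouping).
Character 4: derived state 'absent' in Helioana only — an autapomorphy, so it tells us nothing about relationships among taxa.
Most parsimonious ingroup topology: (Ichnilis,(Helioana,(Sclerodon,Ophiops))).
Sclerodon and Ophiops form a cherry on this tree, so they are sister taxa.

Ophiops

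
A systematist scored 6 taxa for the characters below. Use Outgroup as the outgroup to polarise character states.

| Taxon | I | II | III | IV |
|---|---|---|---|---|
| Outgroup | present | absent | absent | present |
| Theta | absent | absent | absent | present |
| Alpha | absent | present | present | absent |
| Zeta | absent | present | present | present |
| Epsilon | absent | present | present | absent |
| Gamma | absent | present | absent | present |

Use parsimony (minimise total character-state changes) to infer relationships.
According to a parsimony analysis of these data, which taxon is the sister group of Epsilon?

Character polarity is set by the outgroup: the derived state is whichever differs from the outgroup's state, so for I, IV the derived state is 'absent', and for the remaining characters it is 'present'.
All ingroup taxa share the derived state 'absent' for I; it defines the ingroup but does not resolve relationships within it.
II (derived state 'present') is shared by Alpha, Epsilon, Gamma, and Zeta — a synapomorphy uniting that clade.
III: derived state 'present' in Alpha, Epsilon, and Zeta only — synapomorphy for {Alpha, Epsilon, Zeta}.
Only Alpha and Epsilon show the derived state 'absent' for IV, supporting them as a clade.
Most parsimonious ingroup topology: (Theta,(((Alpha,Epsilon),Zeta),Gamma)).
Epsilon and Alpha form a cherry on this tree, so they are sister taxa.

Alpha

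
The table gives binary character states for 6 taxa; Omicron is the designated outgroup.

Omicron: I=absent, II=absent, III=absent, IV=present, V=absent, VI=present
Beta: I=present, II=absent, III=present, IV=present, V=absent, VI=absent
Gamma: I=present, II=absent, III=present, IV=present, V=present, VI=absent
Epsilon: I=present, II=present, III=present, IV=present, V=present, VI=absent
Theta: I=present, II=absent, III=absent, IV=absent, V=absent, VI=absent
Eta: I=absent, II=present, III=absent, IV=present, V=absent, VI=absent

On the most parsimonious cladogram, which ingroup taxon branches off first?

Character polarity is set by the outgroup: the derived state is whichever differs from the outgroup's state, so for IV, VI the derived state is 'absent', and for the remaining characters it is 'present'.
I (derived state 'present') is shared by Beta, Epsilon, Gamma, and Theta — a synapomorphy uniting that clade.
II (state 'present') occurs in Epsilon and Eta but conflicts with the nesting implied by the other characters — most parsimoniously interpreted as homoplasy.
III: derived state 'present' in Beta, Epsilon, and Gamma only — synapomorphy for {Beta, Epsilon, Gamma}.
IV (derived state 'absent') is unique to Theta (autapomorphy; uninformative for grouping).
V (derived state 'present') is shared by Epsilon and Gamma — a synapomorphy uniting that clade.
All ingroup taxa share the derived state 'absent' for VI; it defines the ingroup but does not resolve relationships within it.
Most parsimonious ingroup topology: (((Beta,(Gamma,Epsilon)),Theta),Eta).
Eta is sister to the clade containing all other ingroup taxa, so it is the earliest-diverging (most basal) ingroup lineage.

Eta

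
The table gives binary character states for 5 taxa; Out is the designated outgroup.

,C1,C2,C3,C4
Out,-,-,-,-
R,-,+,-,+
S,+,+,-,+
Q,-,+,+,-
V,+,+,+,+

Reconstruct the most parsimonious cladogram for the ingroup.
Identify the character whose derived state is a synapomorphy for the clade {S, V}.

The outgroup has state '-' for every character, so '+' is the derived state throughout.
C1 (derived state '+') is shared by S and V — a synapomorphy uniting that clade.
C2 (derived state '+') is shared by all ingroup taxa — unites the whole ingroup.
C3 (state '+') occurs in Q and V but conflicts with the nesting implied by the other characters — most parsimoniously interpreted as homoplasy.
C4: derived state '+' in R, S, and V only — synapomorphy for {R, S, V}.
Most parsimonious ingroup topology: ((R,(S,V)),Q).
The clade {S, V} is supported by C1: its derived state '+' occurs in exactly those taxa and in no other taxon (including the outgroup).

C1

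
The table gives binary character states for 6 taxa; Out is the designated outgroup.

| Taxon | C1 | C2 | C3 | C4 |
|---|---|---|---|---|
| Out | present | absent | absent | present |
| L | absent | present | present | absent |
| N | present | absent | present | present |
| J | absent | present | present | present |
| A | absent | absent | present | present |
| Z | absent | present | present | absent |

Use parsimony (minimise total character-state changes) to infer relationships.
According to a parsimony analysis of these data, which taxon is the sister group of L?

Z

Character polarity is set by the outgroup: the derived state is whichever differs from the outgroup's state, so for C1, C4 the derived state is 'absent', and for the remaining characters it is 'present'.
C1 (derived state 'absent') is shared by A, J, L, and Z — a synapomorphy uniting that clade.
Only J, L, and Z show the derived state 'present' for C2, supporting them as a clade.
All ingroup taxa share the derived state 'present' for C3; it defines the ingroup but does not resolve relationships within it.
Only L and Z show the derived state 'absent' for C4, supporting them as a clade.
Most parsimonious ingroup topology: ((((L,Z),J),A),N).
L and Z form a cherry on this tree, so they are sister taxa.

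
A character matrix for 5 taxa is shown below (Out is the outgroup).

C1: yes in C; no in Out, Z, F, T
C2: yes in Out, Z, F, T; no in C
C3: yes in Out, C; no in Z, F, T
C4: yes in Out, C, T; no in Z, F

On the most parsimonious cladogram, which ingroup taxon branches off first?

Character polarity is set by the outgroup: the derived state is whichever differs from the outgroup's state, so for C2, C3, C4 the derived state is 'no', and for the remaining characters it is 'yes'.
C1: derived state 'yes' in C only — an autapomorphy, so it tells us nothing about relationships among taxa.
C2: derived state 'no' in C only — an autapomorphy, so it tells us nothing about relationships among taxa.
C3: derived state 'no' in F, T, and Z only — synapomorphy for {F, T, Z}.
C4 (derived state 'no') is shared by F and Z — a synapomorphy uniting that clade.
Most parsimonious ingroup topology: (((Z,F),T),C).
C is sister to the clade containing all other ingroup taxa, so it is the earliest-diverging (most basal) ingroup lineage.

C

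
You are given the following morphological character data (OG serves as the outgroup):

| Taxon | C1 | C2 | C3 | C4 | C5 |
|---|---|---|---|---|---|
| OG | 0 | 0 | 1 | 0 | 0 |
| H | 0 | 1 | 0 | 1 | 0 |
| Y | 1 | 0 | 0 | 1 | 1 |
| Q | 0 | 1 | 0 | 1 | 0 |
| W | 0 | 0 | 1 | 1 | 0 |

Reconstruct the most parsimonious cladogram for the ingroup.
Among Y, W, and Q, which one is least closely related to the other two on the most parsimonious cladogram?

W

Character polarity is set by the outgroup: the derived state is whichever differs from the outgroup's state, so for C3 the derived state is '0', and for the remaining characters it is '1'.
C1 (derived state '1') is unique to Y (autapomorphy; uninformative for grouping).
C2 (derived state '1') is shared by H and Q — a synapomorphy uniting that clade.
Only H, Q, and Y show the derived state '0' for C3, supporting them as a clade.
C4 (derived state '1') is shared by all ingroup taxa — unites the whole ingroup.
C5: derived state '1' in Y only — an autapomorphy, so it tells us nothing about relationships among taxa.
Most parsimonious ingroup topology: (((H,Q),Y),W).
Y and Q share a more recent common ancestor with each other than either does with W, so W is the least closely related of the three.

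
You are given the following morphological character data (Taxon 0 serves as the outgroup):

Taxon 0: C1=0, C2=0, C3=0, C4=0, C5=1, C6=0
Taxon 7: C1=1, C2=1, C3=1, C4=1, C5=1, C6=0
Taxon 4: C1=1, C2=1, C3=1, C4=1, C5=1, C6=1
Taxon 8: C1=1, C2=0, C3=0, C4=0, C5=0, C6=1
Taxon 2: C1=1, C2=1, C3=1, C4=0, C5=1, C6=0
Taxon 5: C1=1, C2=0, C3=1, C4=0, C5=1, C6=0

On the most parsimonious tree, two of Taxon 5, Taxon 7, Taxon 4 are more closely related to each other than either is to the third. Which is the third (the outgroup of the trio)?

Character polarity is set by the outgroup: the derived state is whichever differs from the outgroup's state, so for C5 the derived state is '0', and for the remaining characters it is '1'.
C1 (derived state '1') is shared by all ingroup taxa — unites the whole ingroup.
Only Taxon 2, Taxon 4, and Taxon 7 show the derived state '1' for C2, supporting them as a clade.
C3: derived state '1' in Taxon 2, Taxon 4, Taxon 5, and Taxon 7 only — synapomorphy for {Taxon 2, Taxon 4, Taxon 5, Taxon 7}.
C4 (derived state '1') is shared by Taxon 4 and Taxon 7 — a synapomorphy uniting that clade.
C5: derived state '0' in Taxon 8 only — an autapomorphy, so it tells us nothing about relationships among taxa.
C6 groups Taxon 4 and Taxon 8, which is incompatible with the clades supported by the remaining characters; treating it as convergent (homoplasy) costs fewer steps than any alternative tree.
Most parsimonious ingroup topology: ((((Taxon 7,Taxon 4),Taxon 2),Taxon 5),Taxon 8).
Taxon 7 and Taxon 4 share a more recent common ancestor with each other than either does with Taxon 5, so Taxon 5 is the least closely related of the three.

Taxon 5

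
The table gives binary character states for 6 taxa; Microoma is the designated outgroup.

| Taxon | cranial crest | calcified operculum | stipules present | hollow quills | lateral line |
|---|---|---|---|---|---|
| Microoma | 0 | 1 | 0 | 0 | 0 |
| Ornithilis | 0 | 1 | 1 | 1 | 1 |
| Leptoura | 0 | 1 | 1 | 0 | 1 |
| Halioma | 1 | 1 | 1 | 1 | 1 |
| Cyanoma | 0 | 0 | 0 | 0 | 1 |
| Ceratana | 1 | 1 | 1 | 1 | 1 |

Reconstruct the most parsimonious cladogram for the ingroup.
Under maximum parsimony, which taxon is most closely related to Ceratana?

Halioma

Character polarity is set by the outgroup: the derived state is whichever differs from the outgroup's state, so for calcified operculum the derived state is '0', and for the remaining characters it is '1'.
cranial crest: derived state '1' in Ceratana and Halioma only — synapomorphy for {Ceratana, Halioma}.
calcified operculum (derived state '0') is unique to Cyanoma (autapomorphy; uninformative for grouping).
Only Ceratana, Halioma, Leptoura, and Ornithilis show the derived state '1' for stipules present, supporting them as a clade.
hollow quills (derived state '1') is shared by Ceratana, Halioma, and Ornithilis — a synapomorphy uniting that clade.
All ingroup taxa share the derived state '1' for lateral line; it defines the ingroup but does not resolve relationships within it.
Most parsimonious ingroup topology: (((Ornithilis,(Halioma,Ceratana)),Leptoura),Cyanoma).
Ceratana and Halioma form a cherry on this tree, so they are sister taxa.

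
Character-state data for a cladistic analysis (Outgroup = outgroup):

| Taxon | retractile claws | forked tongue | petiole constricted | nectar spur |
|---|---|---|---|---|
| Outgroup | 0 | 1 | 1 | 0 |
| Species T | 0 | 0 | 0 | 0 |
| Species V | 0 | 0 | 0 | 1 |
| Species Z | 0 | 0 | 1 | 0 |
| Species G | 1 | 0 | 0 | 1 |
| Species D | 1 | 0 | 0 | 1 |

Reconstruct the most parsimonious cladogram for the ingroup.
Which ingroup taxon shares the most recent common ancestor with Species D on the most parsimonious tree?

Character polarity is set by the outgroup: the derived state is whichever differs from the outgroup's state, so for forked tongue, petiole constricted the derived state is '0', and for the remaining characters it is '1'.
retractile claws: derived state '1' in Species D and Species G only — synapomorphy for {Species D, Species G}.
All ingroup taxa share the derived state '0' for forked tongue; it defines the ingroup but does not resolve relationships within it.
petiole constricted (derived state '0') is shared by Species D, Species G, Species T, and Species V — a synapomorphy uniting that clade.
Only Species D, Species G, and Species V show the derived state '1' for nectar spur, supporting them as a clade.
Most parsimonious ingroup topology: ((Species T,(Species V,(Species G,Species D))),Species Z).
Species D and Species G form a cherry on this tree, so they are sister taxa.

Species G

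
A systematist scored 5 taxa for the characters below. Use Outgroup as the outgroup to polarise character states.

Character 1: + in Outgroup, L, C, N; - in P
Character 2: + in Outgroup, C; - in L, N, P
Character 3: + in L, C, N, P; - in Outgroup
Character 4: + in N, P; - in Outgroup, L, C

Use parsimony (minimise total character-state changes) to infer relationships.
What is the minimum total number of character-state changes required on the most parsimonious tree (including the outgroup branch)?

Character polarity is set by the outgroup: the derived state is whichever differs from the outgroup's state, so for Character 1, Character 2 the derived state is '-', and for the remaining characters it is '+'.
Character 1 (derived state '-') is unique to P (autapomorphy; uninformative for grouping).
Character 2: derived state '-' in L, N, and P only — synapomorphy for {L, N, P}.
All ingroup taxa share the derived state '+' for Character 3; it defines the ingroup but does not resolve relationships within it.
Character 4 (derived state '+') is shared by N and P — a synapomorphy uniting that clade.
Most parsimonious ingroup topology: (C,(L,(N,P))).
Changes per character on this tree: Character 1: 1; Character 2: 1; Character 3: 1; Character 4: 1.
Total = 4.

4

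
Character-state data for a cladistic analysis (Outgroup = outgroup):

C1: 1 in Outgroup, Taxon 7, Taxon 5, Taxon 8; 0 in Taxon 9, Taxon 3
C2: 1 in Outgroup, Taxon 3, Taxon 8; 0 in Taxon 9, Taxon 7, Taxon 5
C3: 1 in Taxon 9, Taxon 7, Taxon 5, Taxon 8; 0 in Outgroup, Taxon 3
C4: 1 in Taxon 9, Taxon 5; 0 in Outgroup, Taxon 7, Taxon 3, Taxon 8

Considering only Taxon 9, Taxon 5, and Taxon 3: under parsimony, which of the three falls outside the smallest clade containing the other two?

Character polarity is set by the outgroup: the derived state is whichever differs from the outgroup's state, so for C1, C2 the derived state is '0', and for the remaining characters it is '1'.
C1 (state '0') occurs in Taxon 3 and Taxon 9 but conflicts with the nesting implied by the other characters — most parsimoniously interpreted as homoplasy.
C2 (derived state '0') is shared by Taxon 5, Taxon 7, and Taxon 9 — a synapomorphy uniting that clade.
Only Taxon 5, Taxon 7, Taxon 8, and Taxon 9 show the derived state '1' for C3, supporting them as a clade.
C4 (derived state '1') is shared by Taxon 5 and Taxon 9 — a synapomorphy uniting that clade.
Most parsimonious ingroup topology: ((((Taxon 9,Taxon 5),Taxon 7),Taxon 8),Taxon 3).
Taxon 5 and Taxon 9 share a more recent common ancestor with each other than either does with Taxon 3, so Taxon 3 is the least closely related of the three.

Taxon 3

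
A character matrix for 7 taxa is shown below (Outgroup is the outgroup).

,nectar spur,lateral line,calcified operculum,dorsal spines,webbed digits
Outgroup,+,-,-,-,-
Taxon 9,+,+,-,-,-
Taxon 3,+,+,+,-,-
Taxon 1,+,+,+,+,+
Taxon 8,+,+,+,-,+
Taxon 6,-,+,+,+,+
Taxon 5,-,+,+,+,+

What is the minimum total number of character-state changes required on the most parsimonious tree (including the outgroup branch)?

5

Character polarity is set by the outgroup: the derived state is whichever differs from the outgroup's state, so for nectar spur the derived state is '-', and for the remaining characters it is '+'.
Only Taxon 5 and Taxon 6 show the derived state '-' for nectar spur, supporting them as a clade.
lateral line (derived state '+') is shared by all ingroup taxa — unites the whole ingroup.
calcified operculum: derived state '+' in Taxon 1, Taxon 3, Taxon 5, Taxon 6, and Taxon 8 only — synapomorphy for {Taxon 1, Taxon 3, Taxon 5, Taxon 6, Taxon 8}.
Only Taxon 1, Taxon 5, and Taxon 6 show the derived state '+' for dorsal spines, supporting them as a clade.
webbed digits: derived state '+' in Taxon 1, Taxon 5, Taxon 6, and Taxon 8 only — synapomorphy for {Taxon 1, Taxon 5, Taxon 6, Taxon 8}.
Most parsimonious ingroup topology: (Taxon 9,(Taxon 3,((Taxon 1,(Taxon 6,Taxon 5)),Taxon 8))).
Changes per character on this tree: nectar spur: 1; lateral line: 1; calcified operculum: 1; dorsal spines: 1; webbed digits: 1.
Total = 5.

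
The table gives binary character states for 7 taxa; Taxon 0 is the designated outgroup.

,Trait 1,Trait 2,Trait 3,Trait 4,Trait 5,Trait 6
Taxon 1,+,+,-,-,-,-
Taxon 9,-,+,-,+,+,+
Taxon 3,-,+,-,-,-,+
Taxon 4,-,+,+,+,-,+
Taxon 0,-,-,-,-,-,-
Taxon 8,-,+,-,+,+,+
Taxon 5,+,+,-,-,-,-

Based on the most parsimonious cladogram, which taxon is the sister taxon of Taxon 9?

Taxon 8

The outgroup has state '-' for every character, so '+' is the derived state throughout.
Only Taxon 1 and Taxon 5 show the derived state '+' for Trait 1, supporting them as a clade.
All ingroup taxa share the derived state '+' for Trait 2; it defines the ingroup but does not resolve relationships within it.
Trait 3: derived state '+' in Taxon 4 only — an autapomorphy, so it tells us nothing about relationships among taxa.
Trait 4: derived state '+' in Taxon 4, Taxon 8, and Taxon 9 only — synapomorphy for {Taxon 4, Taxon 8, Taxon 9}.
Trait 5 (derived state '+') is shared by Taxon 8 and Taxon 9 — a synapomorphy uniting that clade.
Only Taxon 3, Taxon 4, Taxon 8, and Taxon 9 show the derived state '+' for Trait 6, supporting them as a clade.
Most parsimonious ingroup topology: ((Taxon 3,((Taxon 8,Taxon 9),Taxon 4)),(Taxon 5,Taxon 1)).
Taxon 9 and Taxon 8 form a cherry on this tree, so they are sister taxa.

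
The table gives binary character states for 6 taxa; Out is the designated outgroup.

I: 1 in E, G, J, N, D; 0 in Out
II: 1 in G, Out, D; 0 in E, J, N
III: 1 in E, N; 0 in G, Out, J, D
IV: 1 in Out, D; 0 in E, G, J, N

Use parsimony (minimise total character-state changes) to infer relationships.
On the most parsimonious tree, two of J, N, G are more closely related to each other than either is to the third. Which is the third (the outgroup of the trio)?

G

Character polarity is set by the outgroup: the derived state is whichever differs from the outgroup's state, so for II, IV the derived state is '0', and for the remaining characters it is '1'.
All ingroup taxa share the derived state '1' for I; it defines the ingroup but does not resolve relationships within it.
II: derived state '0' in E, J, and N only — synapomorphy for {E, J, N}.
III (derived state '1') is shared by E and N — a synapomorphy uniting that clade.
IV (derived state '0') is shared by E, G, J, and N — a synapomorphy uniting that clade.
Most parsimonious ingroup topology: ((((N,E),J),G),D).
N and J share a more recent common ancestor with each other than either does with G, so G is the least closely related of the three.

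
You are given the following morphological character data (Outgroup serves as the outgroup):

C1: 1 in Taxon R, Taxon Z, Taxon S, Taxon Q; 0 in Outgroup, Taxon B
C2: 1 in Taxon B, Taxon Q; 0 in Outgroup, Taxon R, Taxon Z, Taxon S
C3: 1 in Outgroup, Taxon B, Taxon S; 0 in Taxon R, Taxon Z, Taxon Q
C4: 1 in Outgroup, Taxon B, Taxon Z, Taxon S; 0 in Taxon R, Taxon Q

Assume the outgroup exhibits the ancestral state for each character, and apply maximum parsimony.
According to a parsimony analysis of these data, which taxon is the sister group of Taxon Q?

Character polarity is set by the outgroup: the derived state is whichever differs from the outgroup's state, so for C3, C4 the derived state is '0', and for the remaining characters it is '1'.
Only Taxon Q, Taxon R, Taxon S, and Taxon Z show the derived state '1' for C1, supporting them as a clade.
C2 (state '1') occurs in Taxon B and Taxon Q but conflicts with the nesting implied by the other characters — most parsimoniously interpreted as homoplasy.
Only Taxon Q, Taxon R, and Taxon Z show the derived state '0' for C3, supporting them as a clade.
C4 (derived state '0') is shared by Taxon Q and Taxon R — a synapomorphy uniting that clade.
Most parsimonious ingroup topology: (Taxon B,(((Taxon R,Taxon Q),Taxon Z),Taxon S)).
Taxon Q and Taxon R form a cherry on this tree, so they are sister taxa.

Taxon R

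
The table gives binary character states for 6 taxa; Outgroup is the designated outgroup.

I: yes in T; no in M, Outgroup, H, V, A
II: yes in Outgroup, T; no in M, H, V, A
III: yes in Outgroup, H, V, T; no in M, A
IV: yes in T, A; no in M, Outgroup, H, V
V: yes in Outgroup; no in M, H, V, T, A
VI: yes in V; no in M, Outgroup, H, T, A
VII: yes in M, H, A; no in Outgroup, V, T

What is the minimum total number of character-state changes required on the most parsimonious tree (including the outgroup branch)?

8

Character polarity is set by the outgroup: the derived state is whichever differs from the outgroup's state, so for II, III, V the derived state is 'no', and for the remaining characters it is 'yes'.
I: derived state 'yes' in T only — an autapomorphy, so it tells us nothing about relationships among taxa.
II (derived state 'no') is shared by A, H, M, and V — a synapomorphy uniting that clade.
III: derived state 'no' in A and M only — synapomorphy for {A, M}.
IV (state 'yes') occurs in A and T but conflicts with the nesting implied by the other characters — most parsimoniously interpreted as homoplasy.
All ingroup taxa share the derived state 'no' for V; it defines the ingroup but does not resolve relationships within it.
VI: derived state 'yes' in V only — an autapomorphy, so it tells us nothing about relationships among taxa.
VII (derived state 'yes') is shared by A, H, and M — a synapomorphy uniting that clade.
Most parsimonious ingroup topology: (((H,(M,A)),V),T).
Changes per character on this tree: I: 1; II: 1; III: 1; IV: 2; V: 1; VI: 1; VII: 1.
Total = 8.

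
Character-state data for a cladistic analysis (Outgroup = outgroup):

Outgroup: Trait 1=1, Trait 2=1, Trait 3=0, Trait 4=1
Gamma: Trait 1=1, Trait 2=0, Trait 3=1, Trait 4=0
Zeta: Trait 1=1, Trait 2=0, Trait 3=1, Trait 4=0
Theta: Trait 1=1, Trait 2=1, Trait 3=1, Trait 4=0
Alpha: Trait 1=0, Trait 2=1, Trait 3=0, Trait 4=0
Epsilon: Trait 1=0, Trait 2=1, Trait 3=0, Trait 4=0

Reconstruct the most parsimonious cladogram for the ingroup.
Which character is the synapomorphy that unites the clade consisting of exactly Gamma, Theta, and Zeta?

Character polarity is set by the outgroup: the derived state is whichever differs from the outgroup's state, so for Trait 1, Trait 2, Trait 4 the derived state is '0', and for the remaining characters it is '1'.
Trait 1: derived state '0' in Alpha and Epsilon only — synapomorphy for {Alpha, Epsilon}.
Only Gamma and Zeta show the derived state '0' for Trait 2, supporting them as a clade.
Trait 3: derived state '1' in Gamma, Theta, and Zeta only — synapomorphy for {Gamma, Theta, Zeta}.
All ingroup taxa share the derived state '0' for Trait 4; it defines the ingroup but does not resolve relationships within it.
Most parsimonious ingroup topology: (((Gamma,Zeta),Theta),(Alpha,Epsilon)).
The clade {Gamma, Theta, Zeta} is supported by Trait 3: its derived state '1' occurs in exactly those taxa and in no other taxon (including the outgroup).

Trait 3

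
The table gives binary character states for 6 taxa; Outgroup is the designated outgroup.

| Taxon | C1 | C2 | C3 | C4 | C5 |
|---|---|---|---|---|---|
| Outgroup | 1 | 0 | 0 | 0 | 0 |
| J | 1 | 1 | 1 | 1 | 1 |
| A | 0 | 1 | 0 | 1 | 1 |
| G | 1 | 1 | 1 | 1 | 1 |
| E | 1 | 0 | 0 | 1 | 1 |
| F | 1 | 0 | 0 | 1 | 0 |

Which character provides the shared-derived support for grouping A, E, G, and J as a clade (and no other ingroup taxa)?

Character polarity is set by the outgroup: the derived state is whichever differs from the outgroup's state, so for C1 the derived state is '0', and for the remaining characters it is '1'.
C1 (derived state '0') is unique to A (autapomorphy; uninformative for grouping).
Only A, G, and J show the derived state '1' for C2, supporting them as a clade.
Only G and J show the derived state '1' for C3, supporting them as a clade.
C4 (derived state '1') is shared by all ingroup taxa — unites the whole ingroup.
C5 (derived state '1') is shared by A, E, G, and J — a synapomorphy uniting that clade.
Most parsimonious ingroup topology: ((((J,G),A),E),F).
The clade {A, E, G, J} is supported by C5: its derived state '1' occurs in exactly those taxa and in no other taxon (including the outgroup).

C5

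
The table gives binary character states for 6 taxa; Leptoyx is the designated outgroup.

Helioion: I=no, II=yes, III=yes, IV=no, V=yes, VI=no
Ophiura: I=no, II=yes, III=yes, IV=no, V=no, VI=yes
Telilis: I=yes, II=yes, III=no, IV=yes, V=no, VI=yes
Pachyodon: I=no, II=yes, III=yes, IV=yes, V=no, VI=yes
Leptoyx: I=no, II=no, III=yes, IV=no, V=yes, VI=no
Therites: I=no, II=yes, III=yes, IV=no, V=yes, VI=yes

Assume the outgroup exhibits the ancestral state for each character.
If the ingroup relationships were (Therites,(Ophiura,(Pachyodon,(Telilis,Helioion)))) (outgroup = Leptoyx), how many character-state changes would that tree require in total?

Map each character onto (Therites,(Ophiura,(Pachyodon,(Telilis,Helioion)))) (rooted by Leptoyx) and count the minimum state changes it requires (Fitch parsimony):
I: 1; II: 1; III: 1; IV: 2; V: 2; VI: 2.
Total tree length = 9.

9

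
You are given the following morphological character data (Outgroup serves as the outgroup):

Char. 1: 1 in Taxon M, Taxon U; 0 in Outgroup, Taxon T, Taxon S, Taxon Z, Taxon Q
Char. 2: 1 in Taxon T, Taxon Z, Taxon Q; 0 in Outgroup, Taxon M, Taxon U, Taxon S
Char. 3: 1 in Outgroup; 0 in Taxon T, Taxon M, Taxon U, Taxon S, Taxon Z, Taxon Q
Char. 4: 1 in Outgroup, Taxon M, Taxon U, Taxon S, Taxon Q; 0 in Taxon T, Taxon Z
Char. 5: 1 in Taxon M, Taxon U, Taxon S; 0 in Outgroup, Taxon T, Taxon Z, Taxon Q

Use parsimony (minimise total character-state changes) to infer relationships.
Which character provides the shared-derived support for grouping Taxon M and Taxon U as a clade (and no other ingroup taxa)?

Character polarity is set by the outgroup: the derived state is whichever differs from the outgroup's state, so for Char. 3, Char. 4 the derived state is '0', and for the remaining characters it is '1'.
Char. 1 (derived state '1') is shared by Taxon M and Taxon U — a synapomorphy uniting that clade.
Char. 2 (derived state '1') is shared by Taxon Q, Taxon T, and Taxon Z — a synapomorphy uniting that clade.
Char. 3 (derived state '0') is shared by all ingroup taxa — unites the whole ingroup.
Char. 4 (derived state '0') is shared by Taxon T and Taxon Z — a synapomorphy uniting that clade.
Only Taxon M, Taxon S, and Taxon U show the derived state '1' for Char. 5, supporting them as a clade.
Most parsimonious ingroup topology: (((Taxon T,Taxon Z),Taxon Q),((Taxon M,Taxon U),Taxon S)).
The clade {Taxon M, Taxon U} is supported by Char. 1: its derived state '1' occurs in exactly those taxa and in no other taxon (including the outgroup).

Char. 1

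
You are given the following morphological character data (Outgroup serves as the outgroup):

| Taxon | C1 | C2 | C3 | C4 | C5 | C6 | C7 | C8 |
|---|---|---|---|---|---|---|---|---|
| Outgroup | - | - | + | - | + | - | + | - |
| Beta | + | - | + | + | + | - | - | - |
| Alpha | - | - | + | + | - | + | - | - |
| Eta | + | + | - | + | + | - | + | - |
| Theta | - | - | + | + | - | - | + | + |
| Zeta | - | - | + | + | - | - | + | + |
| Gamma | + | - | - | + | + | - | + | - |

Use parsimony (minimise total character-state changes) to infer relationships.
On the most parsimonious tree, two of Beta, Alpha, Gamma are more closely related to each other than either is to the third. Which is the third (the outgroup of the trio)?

Character polarity is set by the outgroup: the derived state is whichever differs from the outgroup's state, so for C3, C5, C7 the derived state is '-', and for the remaining characters it is '+'.
Only Beta, Eta, and Gamma show the derived state '+' for C1, supporting them as a clade.
C2: derived state '+' in Eta only — an autapomorphy, so it tells us nothing about relationships among taxa.
C3 (derived state '-') is shared by Eta and Gamma — a synapomorphy uniting that clade.
All ingroup taxa share the derived state '+' for C4; it defines the ingroup but does not resolve relationships within it.
C5: derived state '-' in Alpha, Theta, and Zeta only — synapomorphy for {Alpha, Theta, Zeta}.
C6: derived state '+' in Alpha only — an autapomorphy, so it tells us nothing about relationships among taxa.
C7 (state '-') occurs in Alpha and Beta but conflicts with the nesting implied by the other characters — most parsimoniously interpreted as homoplasy.
Only Theta and Zeta show the derived state '+' for C8, supporting them as a clade.
Most parsimonious ingroup topology: ((Beta,(Eta,Gamma)),(Alpha,(Theta,Zeta))).
Gamma and Beta share a more recent common ancestor with each other than either does with Alpha, so Alpha is the least closely related of the three.

Alpha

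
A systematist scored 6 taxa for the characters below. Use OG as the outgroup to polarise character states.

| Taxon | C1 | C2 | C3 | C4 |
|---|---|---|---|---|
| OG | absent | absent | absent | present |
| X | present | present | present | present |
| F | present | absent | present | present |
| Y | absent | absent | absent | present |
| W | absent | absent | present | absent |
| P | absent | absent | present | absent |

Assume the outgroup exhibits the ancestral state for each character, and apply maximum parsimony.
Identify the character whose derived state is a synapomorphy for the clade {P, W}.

C4

Character polarity is set by the outgroup: the derived state is whichever differs from the outgroup's state, so for C4 the derived state is 'absent', and for the remaining characters it is 'present'.
Only F and X show the derived state 'present' for C1, supporting them as a clade.
C2: derived state 'present' in X only — an autapomorphy, so it tells us nothing about relationships among taxa.
Only F, P, W, and X show the derived state 'present' for C3, supporting them as a clade.
C4: derived state 'absent' in P and W only — synapomorphy for {P, W}.
Most parsimonious ingroup topology: (((X,F),(W,P)),Y).
The clade {P, W} is supported by C4: its derived state 'absent' occurs in exactly those taxa and in no other taxon (including the outgroup).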